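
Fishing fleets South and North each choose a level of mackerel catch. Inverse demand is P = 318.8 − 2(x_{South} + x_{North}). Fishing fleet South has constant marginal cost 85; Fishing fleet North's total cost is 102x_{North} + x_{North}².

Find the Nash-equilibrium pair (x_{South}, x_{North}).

48.46, 19.98

Fishing fleet South's profit: π = x_{South}(318.8 − 2(x_{South} + x_{North})) − 85x_{South}.
∂π/∂x_{South} = 233.8 − 4x_{South} − 2x_{North} = 0, so x_{South} = 58.45 − 0.5x_{North}.
For North: ∂π/∂x_{North} = 216.8 − 6x_{North} − 2x_{South} = 0 ⇒ x_{North} = 542/15 − (1/3)x_{South}.
Solving the two reaction functions simultaneously: (1 − (−0.5)(−1/3))x_{South} = 58.45 − 0.5·(542/15), so (5/6)x_{South} = 2423/60 and x_{South} = 48.46.
Then x_{North} = 542/15 − (1/3)·48.46 = 19.98.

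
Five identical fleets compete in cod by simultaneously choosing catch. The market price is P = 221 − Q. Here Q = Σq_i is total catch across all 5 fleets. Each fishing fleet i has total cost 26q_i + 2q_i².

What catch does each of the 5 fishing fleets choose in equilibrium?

A representative fishing fleet's profit is π_i = q_i(221 − Q) − 26q_i − 2q_i², with Q = q_i + Σ_{j≠i} q_j.
First-order condition: 195 − 6q_i − Σ_{j≠i} q_j = 0.
Imposing symmetry (q_j = q for all j) turns Σ_{j≠i} q_j into 4q, so 195 = 10q and q = 19.5.

19.5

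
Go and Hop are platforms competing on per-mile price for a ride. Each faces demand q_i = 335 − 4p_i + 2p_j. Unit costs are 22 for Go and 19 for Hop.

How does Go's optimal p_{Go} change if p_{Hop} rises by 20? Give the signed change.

5

Go's profit: π = (p_{Go} − 22)(335 − 4p_{Go} + 2p_{Hop}).
∂π/∂p_{Go} = 423 − 8p_{Go} + 2p_{Hop} = 0 ⇒ p_{Go} = 52.875 + 0.25p_{Hop}.
The reaction-function slope is 0.25, so a 20-unit rise in p_{Hop} moves p_{Go} by 0.25 × 20 = 5. Go's best response rises — the actions are strategic complements.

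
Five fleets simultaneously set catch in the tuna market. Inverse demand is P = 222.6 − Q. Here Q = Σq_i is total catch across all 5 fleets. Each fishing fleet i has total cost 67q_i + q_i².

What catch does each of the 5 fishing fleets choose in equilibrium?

19.45

A representative fishing fleet's profit is π_i = q_i(222.6 − Q) − 67q_i − q_i², with Q = q_i + Σ_{j≠i} q_j.
First-order condition: 155.6 − 4q_i − Σ_{j≠i} q_j = 0.
With identical fishing fleets, set every q_j = q: then 155.6 − 4q − 4q = 0, i.e. q = 155.6/8 = 19.45.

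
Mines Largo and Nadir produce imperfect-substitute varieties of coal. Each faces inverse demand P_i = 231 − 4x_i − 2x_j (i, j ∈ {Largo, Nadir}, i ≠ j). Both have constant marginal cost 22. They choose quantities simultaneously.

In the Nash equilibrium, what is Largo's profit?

Mine Largo's profit: π = x_{Largo}(231 − 4x_{Largo} − 2x_{Nadir}) − 22x_{Largo}.
∂π/∂x_{Largo} = 209 − 8x_{Largo} − 2x_{Nadir} = 0 ⇒ x_{Largo} = 26.125 − 0.25x_{Nadir}.
The game is symmetric, so in equilibrium x_{Nadir} = x_{Largo}: the reaction function gives 1.25x_{Largo} = 26.125, hence x_{Largo} = 20.9.
P_{Largo} = 231 − 4·20.9 − 2·20.9 = 105.6.
Profit = (105.6 − 22)·20.9 = 1747.24.

1747.24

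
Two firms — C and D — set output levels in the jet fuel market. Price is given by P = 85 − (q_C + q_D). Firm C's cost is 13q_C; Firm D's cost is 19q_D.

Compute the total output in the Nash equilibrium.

46

Firm C's profit: π = q_C(85 − (q_C + q_D)) − 13q_C.
∂π/∂q_C = 72 − 2q_C − q_D = 0, so q_C = 36 − 0.5q_D.
By the same steps for D: q_D = 33 − 0.5q_C.
Solving the two reaction functions simultaneously: (1 − (−0.5)(−0.5))q_C = 36 − 0.5·33, so 0.75q_C = 19.5 and q_C = 26.
Then q_D = 33 − 0.5·26 = 20.
Total output: 26 + 20 = 46.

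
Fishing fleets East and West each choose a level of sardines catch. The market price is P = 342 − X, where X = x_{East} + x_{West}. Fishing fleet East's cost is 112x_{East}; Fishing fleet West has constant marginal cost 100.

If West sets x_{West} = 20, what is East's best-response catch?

Fishing fleet East's profit: π = x_{East}(342 − (x_{East} + x_{West})) − 112x_{East}.
∂π/∂x_{East} = 230 − 2x_{East} − x_{West} = 0, so x_{East} = 115 − 0.5x_{West}.
At x_{West} = 20: x_{East} = 115 − 0.5·20 = 105.

105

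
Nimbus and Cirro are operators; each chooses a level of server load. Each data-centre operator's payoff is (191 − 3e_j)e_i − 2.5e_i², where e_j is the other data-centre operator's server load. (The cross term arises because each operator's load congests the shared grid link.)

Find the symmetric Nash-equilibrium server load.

23.875

Nimbus's payoff is (191 − 3e_C)e_N − 2.5e_N².
∂π/∂e_N = 191 − 3e_C − 5e_N = 0, so e_N = 38.2 − 0.6e_C.
By symmetry e_C = e_N; substituting into the reaction function, 1.6e_N = 38.2 and e_N = 23.875.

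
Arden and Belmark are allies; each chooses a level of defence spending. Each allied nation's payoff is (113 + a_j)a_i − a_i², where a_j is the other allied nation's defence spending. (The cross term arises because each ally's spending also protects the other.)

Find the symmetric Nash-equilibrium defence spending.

Arden's payoff is (113 + a_B)a_A − a_A².
∂π/∂a_A = 113 + a_B − 2a_A = 0, so a_A = 56.5 + 0.5a_B.
Setting a_A = a_B in the reaction function: a_A = 56.5 + 0.5a_A, so a_A = 56.5 / 0.5 = 113.

113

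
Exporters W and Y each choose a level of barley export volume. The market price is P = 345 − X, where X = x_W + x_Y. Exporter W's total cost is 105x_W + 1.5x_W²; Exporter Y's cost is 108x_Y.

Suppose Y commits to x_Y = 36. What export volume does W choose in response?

40.8

Exporter W's profit: π = x_W(345 − (x_W + x_Y)) − 105x_W − 1.5x_W².
∂π/∂x_W = 240 − 5x_W − x_Y = 0, so x_W = 48 − 0.2x_Y.
At x_Y = 36: x_W = 48 − 0.2·36 = 40.8.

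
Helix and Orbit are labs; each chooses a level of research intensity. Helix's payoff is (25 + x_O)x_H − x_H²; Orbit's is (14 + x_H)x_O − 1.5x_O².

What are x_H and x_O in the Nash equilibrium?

17.8, 10.6

Expanding Helix's payoff: 25x_H + x_Ox_H − x_H².
∂π/∂x_H = 25 + x_O − 2x_H = 0, so x_H = 12.5 + 0.5x_O.
Likewise for Orbit: x_O = 14/3 + (1/3)x_H.
Solving the two reaction functions simultaneously: (1 − (0.5)(1/3))x_H = 12.5 + 0.5·(14/3), so (5/6)x_H = 89/6 and x_H = 17.8.
Then x_O = 14/3 + (1/3)·17.8 = 10.6.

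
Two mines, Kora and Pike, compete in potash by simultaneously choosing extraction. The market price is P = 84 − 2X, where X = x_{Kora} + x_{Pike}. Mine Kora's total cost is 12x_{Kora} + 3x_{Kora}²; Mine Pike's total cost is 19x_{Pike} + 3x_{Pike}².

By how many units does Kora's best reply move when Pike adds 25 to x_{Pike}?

-5

Mine Kora's profit: π = x_{Kora}(84 − 2(x_{Kora} + x_{Pike})) − 12x_{Kora} − 3x_{Kora}².
∂π/∂x_{Kora} = 72 − 10x_{Kora} − 2x_{Pike} = 0, so x_{Kora} = 7.2 − 0.2x_{Pike}.
The reaction-function slope is −0.2, so a 25-unit rise in x_{Pike} moves x_{Kora} by −0.2 × 25 = −5. Kora's best response falls — the actions are strategic substitutes.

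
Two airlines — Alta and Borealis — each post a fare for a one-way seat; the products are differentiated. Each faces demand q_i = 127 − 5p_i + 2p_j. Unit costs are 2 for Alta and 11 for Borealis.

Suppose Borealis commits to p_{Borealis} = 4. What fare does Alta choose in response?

Alta's profit: π = (p_{Alta} − 2)(127 − 5p_{Alta} + 2p_{Borealis}).
∂π/∂p_{Alta} = 137 − 10p_{Alta} + 2p_{Borealis} = 0 ⇒ p_{Alta} = 13.7 + 0.2p_{Borealis}.
At p_{Borealis} = 4: p_{Alta} = 13.7 + 0.2·4 = 14.5.

14.5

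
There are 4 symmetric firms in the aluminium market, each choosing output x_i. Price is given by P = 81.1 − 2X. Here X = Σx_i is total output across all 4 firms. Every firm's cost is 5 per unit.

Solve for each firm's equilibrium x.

A representative firm's profit is π_i = x_i(81.1 − 2X) − 5x_i, with X = x_i + Σ_{j≠i} x_j.
First-order condition: 76.1 − 4x_i − 2Σ_{j≠i} x_j = 0.
With identical firms, set every x_j = x: then 76.1 − 4x − 6x = 0, i.e. x = 76.1/10 = 7.61.

7.61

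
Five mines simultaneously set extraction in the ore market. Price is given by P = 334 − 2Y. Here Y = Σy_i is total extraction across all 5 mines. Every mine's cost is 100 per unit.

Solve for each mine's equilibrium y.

19.5

A representative mine's profit is π_i = y_i(334 − 2Y) − 100y_i, with Y = y_i + Σ_{j≠i} y_j.
First-order condition: 234 − 4y_i − 2Σ_{j≠i} y_j = 0.
With identical mines, set every y_j = y: then 234 − 4y − 8y = 0, i.e. y = 234/12 = 19.5.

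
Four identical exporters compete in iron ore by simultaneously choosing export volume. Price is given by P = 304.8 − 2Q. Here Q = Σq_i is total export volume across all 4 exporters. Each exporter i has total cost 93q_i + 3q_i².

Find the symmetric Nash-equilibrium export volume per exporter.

13.2375

A representative exporter's profit is π_i = q_i(304.8 − 2Q) − 93q_i − 3q_i², with Q = q_i + Σ_{j≠i} q_j.
First-order condition: 211.8 − 10q_i − 2Σ_{j≠i} q_j = 0.
In a symmetric equilibrium every exporter chooses the same q, so Σ_{j≠i} q_j = 3q. The condition becomes 211.8 − 16q = 0, giving q = 211.8/16 = 13.2375.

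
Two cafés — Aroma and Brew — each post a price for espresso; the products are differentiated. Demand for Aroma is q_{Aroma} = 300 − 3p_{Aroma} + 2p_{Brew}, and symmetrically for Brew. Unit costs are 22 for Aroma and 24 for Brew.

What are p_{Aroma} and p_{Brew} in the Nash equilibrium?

91.875, 92.625

Aroma's profit: π = (p_{Aroma} − 22)(300 − 3p_{Aroma} + 2p_{Brew}).
∂π/∂p_{Aroma} = 366 − 6p_{Aroma} + 2p_{Brew} = 0 ⇒ p_{Aroma} = 61 + (1/3)p_{Brew}.
Similarly p_{Brew} = 62 + (1/3)p_{Aroma}.
Solving the two reaction functions simultaneously: (1 − (1/3)(1/3))p_{Aroma} = 61 + (1/3)·62, so (8/9)p_{Aroma} = 245/3 and p_{Aroma} = 91.875.
Then p_{Brew} = 62 + (1/3)·91.875 = 92.625.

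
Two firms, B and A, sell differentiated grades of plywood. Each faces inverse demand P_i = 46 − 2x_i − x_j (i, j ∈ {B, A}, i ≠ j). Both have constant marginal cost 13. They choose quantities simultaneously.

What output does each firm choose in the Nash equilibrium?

6.6

Firm B's profit: π = x_B(46 − 2x_B − x_A) − 13x_B.
∂π/∂x_B = 33 − 4x_B − x_A = 0 ⇒ x_B = 8.25 − 0.25x_A.
The game is symmetric, so in equilibrium x_A = x_B: the reaction function gives 1.25x_B = 8.25, hence x_B = 6.6.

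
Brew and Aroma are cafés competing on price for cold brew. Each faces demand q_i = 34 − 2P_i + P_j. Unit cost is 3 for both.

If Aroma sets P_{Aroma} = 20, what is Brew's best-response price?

Brew's profit: π = (P_{Brew} − 3)(34 − 2P_{Brew} + P_{Aroma}).
∂π/∂P_{Brew} = 40 − 4P_{Brew} + P_{Aroma} = 0 ⇒ P_{Brew} = 10 + 0.25P_{Aroma}.
At P_{Aroma} = 20: P_{Brew} = 10 + 0.25·20 = 15.

15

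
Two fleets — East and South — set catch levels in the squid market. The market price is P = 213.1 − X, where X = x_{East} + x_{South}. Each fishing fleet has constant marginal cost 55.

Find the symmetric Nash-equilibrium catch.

52.7

Fishing fleet East's profit: π = x_{East}(213.1 − (x_{East} + x_{South})) − 55x_{East}.
∂π/∂x_{East} = 158.1 − 2x_{East} − x_{South} = 0, so x_{East} = 79.05 − 0.5x_{South}.
The game is symmetric, so in equilibrium x_{South} = x_{East}: the reaction function gives 1.5x_{East} = 79.05, hence x_{East} = 52.7.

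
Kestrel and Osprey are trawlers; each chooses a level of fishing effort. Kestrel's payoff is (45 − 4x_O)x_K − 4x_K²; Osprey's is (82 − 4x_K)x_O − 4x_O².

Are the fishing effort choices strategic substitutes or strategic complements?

strategic substitutes

Expanding Kestrel's payoff: 45x_K − 4x_Ox_K − 4x_K².
∂π/∂x_K = 45 − 4x_O − 8x_K = 0, so x_K = 5.625 − 0.5x_O.
The best-response slope dx_K/dx_O = −0.5 < 0: the reaction function is downward-sloping, so the choices are strategic substitutes.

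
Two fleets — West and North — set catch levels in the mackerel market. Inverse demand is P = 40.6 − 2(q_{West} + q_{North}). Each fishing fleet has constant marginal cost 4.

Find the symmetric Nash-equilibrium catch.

Fishing fleet West's profit: π = q_{West}(40.6 − 2(q_{West} + q_{North})) − 4q_{West}.
∂π/∂q_{West} = 36.6 − 4q_{West} − 2q_{North} = 0, so q_{West} = 9.15 − 0.5q_{North}.
By symmetry q_{North} = q_{West}; substituting into the reaction function, 1.5q_{West} = 9.15 and q_{West} = 6.1.

6.1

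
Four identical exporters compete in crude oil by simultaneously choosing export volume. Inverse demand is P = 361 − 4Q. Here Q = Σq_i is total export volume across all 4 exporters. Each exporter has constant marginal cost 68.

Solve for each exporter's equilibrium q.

A representative exporter's profit is π_i = q_i(361 − 4Q) − 68q_i, with Q = q_i + Σ_{j≠i} q_j.
First-order condition: 293 − 8q_i − 4Σ_{j≠i} q_j = 0.
Imposing symmetry (q_j = q for all j) turns Σ_{j≠i} q_j into 3q, so 293 = 20q and q = 14.65.

14.65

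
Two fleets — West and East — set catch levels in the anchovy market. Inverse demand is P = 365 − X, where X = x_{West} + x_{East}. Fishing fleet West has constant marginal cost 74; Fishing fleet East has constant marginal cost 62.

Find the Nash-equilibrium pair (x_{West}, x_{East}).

93, 105

Fishing fleet West's profit: π = x_{West}(365 − (x_{West} + x_{East})) − 74x_{West}.
∂π/∂x_{West} = 291 − 2x_{West} − x_{East} = 0, so x_{West} = 145.5 − 0.5x_{East}.
By the same steps for East: x_{East} = 151.5 − 0.5x_{West}.
Substituting the second reaction function into the first: x_{West} = 145.5 − 0.5(151.5 − 0.5x_{West}), which gives 0.75x_{West} = 69.75 ⇒ x_{West} = 93.
Then x_{East} = 151.5 − 0.5·93 = 105.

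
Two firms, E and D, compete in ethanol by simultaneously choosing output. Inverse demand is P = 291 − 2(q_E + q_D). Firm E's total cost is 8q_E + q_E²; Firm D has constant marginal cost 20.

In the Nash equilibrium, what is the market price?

Firm E's profit: π = q_E(291 − 2(q_E + q_D)) − 8q_E − q_E².
∂π/∂q_E = 283 − 6q_E − 2q_D = 0, so q_E = 283/6 − (1/3)q_D.
For D: ∂π/∂q_D = 271 − 4q_D − 2q_E = 0 ⇒ q_D = 67.75 − 0.5q_E.
Solving the two reaction functions simultaneously: (1 − (−1/3)(−0.5))q_E = 283/6 − (1/3)·67.75, so (5/6)q_E = 295/12 and q_E = 29.5.
Then q_D = 67.75 − 0.5·29.5 = 53.
Equilibrium price: P = 291 − 2·82.5 = 126.

126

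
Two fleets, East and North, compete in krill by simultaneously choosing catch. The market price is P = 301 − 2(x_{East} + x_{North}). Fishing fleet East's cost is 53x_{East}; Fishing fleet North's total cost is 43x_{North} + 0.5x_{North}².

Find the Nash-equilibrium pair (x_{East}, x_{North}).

Fishing fleet East's profit: π = x_{East}(301 − 2(x_{East} + x_{North})) − 53x_{East}.
∂π/∂x_{East} = 248 − 4x_{East} − 2x_{North} = 0, so x_{East} = 62 − 0.5x_{North}.
For North: ∂π/∂x_{North} = 258 − 5x_{North} − 2x_{East} = 0 ⇒ x_{North} = 51.6 − 0.4x_{East}.
Solving the two reaction functions simultaneously: (1 − (−0.5)(−0.4))x_{East} = 62 − 0.5·51.6, so 0.8x_{East} = 36.2 and x_{East} = 45.25.
Then x_{North} = 51.6 − 0.4·45.25 = 33.5.

45.25, 33.5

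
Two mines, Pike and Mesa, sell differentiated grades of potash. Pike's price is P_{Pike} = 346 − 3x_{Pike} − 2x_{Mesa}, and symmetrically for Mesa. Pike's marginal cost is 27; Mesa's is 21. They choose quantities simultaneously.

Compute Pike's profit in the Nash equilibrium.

Mine Pike's profit: π = x_{Pike}(346 − 3x_{Pike} − 2x_{Mesa}) − 27x_{Pike}.
∂π/∂x_{Pike} = 319 − 6x_{Pike} − 2x_{Mesa} = 0 ⇒ x_{Pike} = 319/6 − (1/3)x_{Mesa}.
Similarly x_{Mesa} = 325/6 − (1/3)x_{Pike}.
Substituting the second reaction function into the first: x_{Pike} = 319/6 − (1/3)(325/6 − (1/3)x_{Pike}), which gives (8/9)x_{Pike} = 316/9 ⇒ x_{Pike} = 39.5.
Then x_{Mesa} = 325/6 − (1/3)·39.5 = 41.
P_{Pike} = 346 − 3·39.5 − 2·41 = 145.5.
Profit = (145.5 − 27)·39.5 = 4680.75.

4680.75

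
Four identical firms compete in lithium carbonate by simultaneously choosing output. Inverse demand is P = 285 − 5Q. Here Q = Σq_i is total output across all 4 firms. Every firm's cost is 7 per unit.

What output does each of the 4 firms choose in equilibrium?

A representative firm's profit is π_i = q_i(285 − 5Q) − 7q_i, with Q = q_i + Σ_{j≠i} q_j.
First-order condition: 278 − 10q_i − 5Σ_{j≠i} q_j = 0.
Imposing symmetry (q_j = q for all j) turns Σ_{j≠i} q_j into 3q, so 278 = 25q and q = 11.12.

11.12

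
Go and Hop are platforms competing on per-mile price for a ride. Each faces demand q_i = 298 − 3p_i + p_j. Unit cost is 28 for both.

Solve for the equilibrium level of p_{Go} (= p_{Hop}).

76.4

Go's profit: π = (p_{Go} − 28)(298 − 3p_{Go} + p_{Hop}).
∂π/∂p_{Go} = 382 − 6p_{Go} + p_{Hop} = 0 ⇒ p_{Go} = 191/3 + (1/6)p_{Hop}.
The game is symmetric, so in equilibrium p_{Hop} = p_{Go}: the reaction function gives (5/6)p_{Go} = 191/3, hence p_{Go} = 76.4.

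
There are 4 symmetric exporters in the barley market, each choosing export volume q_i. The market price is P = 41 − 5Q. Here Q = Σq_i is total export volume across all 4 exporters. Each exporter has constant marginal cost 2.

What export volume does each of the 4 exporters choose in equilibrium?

1.56

A representative exporter's profit is π_i = q_i(41 − 5Q) − 2q_i, with Q = q_i + Σ_{j≠i} q_j.
First-order condition: 39 − 10q_i − 5Σ_{j≠i} q_j = 0.
Imposing symmetry (q_j = q for all j) turns Σ_{j≠i} q_j into 3q, so 39 = 25q and q = 1.56.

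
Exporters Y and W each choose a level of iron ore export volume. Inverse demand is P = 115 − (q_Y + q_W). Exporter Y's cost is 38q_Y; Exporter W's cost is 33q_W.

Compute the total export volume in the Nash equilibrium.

Exporter Y's profit: π = q_Y(115 − (q_Y + q_W)) − 38q_Y.
∂π/∂q_Y = 77 − 2q_Y − q_W = 0, so q_Y = 38.5 − 0.5q_W.
By the same steps for W: q_W = 41 − 0.5q_Y.
Substituting the second reaction function into the first: q_Y = 38.5 − 0.5(41 − 0.5q_Y), which gives 0.75q_Y = 18 ⇒ q_Y = 24.
Then q_W = 41 − 0.5·24 = 29.
Total export volume: 24 + 29 = 53.

53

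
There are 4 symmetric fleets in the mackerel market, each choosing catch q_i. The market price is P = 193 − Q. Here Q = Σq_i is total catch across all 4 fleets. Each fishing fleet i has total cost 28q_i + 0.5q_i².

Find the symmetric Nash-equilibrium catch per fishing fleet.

A representative fishing fleet's profit is π_i = q_i(193 − Q) − 28q_i − 0.5q_i², with Q = q_i + Σ_{j≠i} q_j.
First-order condition: 165 − 3q_i − Σ_{j≠i} q_j = 0.
Imposing symmetry (q_j = q for all j) turns Σ_{j≠i} q_j into 3q, so 165 = 6q and q = 27.5.

27.5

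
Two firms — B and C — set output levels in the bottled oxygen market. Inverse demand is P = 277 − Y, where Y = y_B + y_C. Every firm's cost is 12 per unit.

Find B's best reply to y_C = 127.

Firm B's profit: π = y_B(277 − (y_B + y_C)) − 12y_B.
∂π/∂y_B = 265 − 2y_B − y_C = 0, so y_B = 132.5 − 0.5y_C.
At y_C = 127: y_B = 132.5 − 0.5·127 = 69.

69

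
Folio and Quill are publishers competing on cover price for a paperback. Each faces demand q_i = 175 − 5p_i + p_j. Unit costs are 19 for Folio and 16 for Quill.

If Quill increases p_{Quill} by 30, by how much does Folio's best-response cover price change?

3

Folio's profit: π = (p_{Folio} − 19)(175 − 5p_{Folio} + p_{Quill}).
∂π/∂p_{Folio} = 270 − 10p_{Folio} + p_{Quill} = 0 ⇒ p_{Folio} = 27 + 0.1p_{Quill}.
The reaction-function slope is 0.1, so a 30-unit rise in p_{Quill} moves p_{Folio} by 0.1 × 30 = 3. Folio's best response rises — the actions are strategic complements.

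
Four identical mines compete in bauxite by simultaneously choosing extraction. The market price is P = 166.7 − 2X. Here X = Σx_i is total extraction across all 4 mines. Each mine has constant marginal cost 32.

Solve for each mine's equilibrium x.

13.47

A representative mine's profit is π_i = x_i(166.7 − 2X) − 32x_i, with X = x_i + Σ_{j≠i} x_j.
First-order condition: 134.7 − 4x_i − 2Σ_{j≠i} x_j = 0.
In a symmetric equilibrium every mine chooses the same x, so Σ_{j≠i} x_j = 3x. The condition becomes 134.7 − 10x = 0, giving x = 134.7/10 = 13.47.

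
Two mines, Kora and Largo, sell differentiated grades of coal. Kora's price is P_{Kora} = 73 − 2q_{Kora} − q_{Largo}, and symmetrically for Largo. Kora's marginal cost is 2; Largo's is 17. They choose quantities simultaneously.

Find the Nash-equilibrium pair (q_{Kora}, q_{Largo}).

Mine Kora's profit: π = q_{Kora}(73 − 2q_{Kora} − q_{Largo}) − 2q_{Kora}.
∂π/∂q_{Kora} = 71 − 4q_{Kora} − q_{Largo} = 0 ⇒ q_{Kora} = 17.75 − 0.25q_{Largo}.
Similarly q_{Largo} = 14 − 0.25q_{Kora}.
Substituting the second reaction function into the first: q_{Kora} = 17.75 − 0.25(14 − 0.25q_{Kora}), which gives 0.9375q_{Kora} = 14.25 ⇒ q_{Kora} = 15.2.
Then q_{Largo} = 14 − 0.25·15.2 = 10.2.

15.2, 10.2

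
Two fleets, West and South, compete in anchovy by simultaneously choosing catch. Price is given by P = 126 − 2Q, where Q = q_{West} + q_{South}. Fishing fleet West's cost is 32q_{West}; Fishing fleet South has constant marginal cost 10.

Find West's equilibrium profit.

Fishing fleet West's profit: π = q_{West}(126 − 2(q_{West} + q_{South})) − 32q_{West}.
∂π/∂q_{West} = 94 − 4q_{West} − 2q_{South} = 0, so q_{West} = 23.5 − 0.5q_{South}.
By the same steps for South: q_{South} = 29 − 0.5q_{West}.
Plugging q_{South} into West's best response: q_{West} = 23.5 − 0.5(29 − 0.5q_{West}) ⇒ 0.75q_{West} = 9, so q_{West} = 12.
Then q_{South} = 29 − 0.5·12 = 23.
Price P = 126 − 2·35 = 56.
West's profit: (56 − 32)·12 = 288.

288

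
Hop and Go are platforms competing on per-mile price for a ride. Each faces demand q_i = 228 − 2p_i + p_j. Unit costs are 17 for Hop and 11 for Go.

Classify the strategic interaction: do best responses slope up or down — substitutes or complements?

Hop's profit: π = (p_{Hop} − 17)(228 − 2p_{Hop} + p_{Go}).
∂π/∂p_{Hop} = 262 − 4p_{Hop} + p_{Go} = 0 ⇒ p_{Hop} = 65.5 + 0.25p_{Go}.
The best-response slope dp_{Hop}/dp_{Go} = 0.25 > 0: the reaction function is upward-sloping, so the choices are strategic complements.

strategic complements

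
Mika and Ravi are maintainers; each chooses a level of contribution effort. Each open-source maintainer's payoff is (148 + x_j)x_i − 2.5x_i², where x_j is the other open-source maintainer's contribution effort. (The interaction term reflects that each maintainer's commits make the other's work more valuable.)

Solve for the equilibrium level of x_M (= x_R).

37

Mika's payoff is (148 + x_R)x_M − 2.5x_M².
∂π/∂x_M = 148 + x_R − 5x_M = 0, so x_M = 29.6 + 0.2x_R.
The game is symmetric, so in equilibrium x_R = x_M: the reaction function gives 0.8x_M = 29.6, hence x_M = 37.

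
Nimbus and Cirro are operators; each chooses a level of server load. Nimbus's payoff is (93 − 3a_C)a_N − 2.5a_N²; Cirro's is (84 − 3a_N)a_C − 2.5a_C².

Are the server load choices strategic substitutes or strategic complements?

strategic substitutes

Expanding Nimbus's payoff: 93a_N − 3a_Ca_N − 2.5a_N².
∂π/∂a_N = 93 − 3a_C − 5a_N = 0, so a_N = 18.6 − 0.6a_C.
The best-response slope da_N/da_C = −0.6 < 0: the reaction function is downward-sloping, so the choices are strategic substitutes.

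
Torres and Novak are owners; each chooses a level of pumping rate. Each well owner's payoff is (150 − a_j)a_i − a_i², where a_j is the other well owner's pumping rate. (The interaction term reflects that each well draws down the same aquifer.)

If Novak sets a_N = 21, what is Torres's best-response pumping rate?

64.5

Torres's payoff is (150 − a_N)a_T − a_T².
∂π/∂a_T = 150 − a_N − 2a_T = 0, so a_T = 75 − 0.5a_N.
At a_N = 21: a_T = 75 − 0.5·21 = 64.5.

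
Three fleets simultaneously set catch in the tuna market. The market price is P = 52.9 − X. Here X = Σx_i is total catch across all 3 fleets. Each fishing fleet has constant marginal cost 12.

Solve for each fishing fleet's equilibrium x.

A representative fishing fleet's profit is π_i = x_i(52.9 − X) − 12x_i, with X = x_i + Σ_{j≠i} x_j.
First-order condition: 40.9 − 2x_i − Σ_{j≠i} x_j = 0.
Imposing symmetry (x_j = x for all j) turns Σ_{j≠i} x_j into 2x, so 40.9 = 4x and x = 10.225.

10.225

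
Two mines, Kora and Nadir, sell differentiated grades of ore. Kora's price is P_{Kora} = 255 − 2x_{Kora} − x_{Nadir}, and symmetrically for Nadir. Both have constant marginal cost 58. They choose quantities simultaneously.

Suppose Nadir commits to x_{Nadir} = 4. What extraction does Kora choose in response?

Mine Kora's profit: π = x_{Kora}(255 − 2x_{Kora} − x_{Nadir}) − 58x_{Kora}.
∂π/∂x_{Kora} = 197 − 4x_{Kora} − x_{Nadir} = 0 ⇒ x_{Kora} = 49.25 − 0.25x_{Nadir}.
At x_{Nadir} = 4: x_{Kora} = 49.25 − 0.25·4 = 48.25.

48.25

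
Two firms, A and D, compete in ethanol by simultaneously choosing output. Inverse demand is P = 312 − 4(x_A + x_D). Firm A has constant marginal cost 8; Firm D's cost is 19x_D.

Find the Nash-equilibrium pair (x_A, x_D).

26.25, 23.5

Firm A's profit: π = x_A(312 − 4(x_A + x_D)) − 8x_A.
∂π/∂x_A = 304 − 8x_A − 4x_D = 0, so x_A = 38 − 0.5x_D.
By the same steps for D: x_D = 36.625 − 0.5x_A.
Substituting the second reaction function into the first: x_A = 38 − 0.5(36.625 − 0.5x_A), which gives 0.75x_A = 19.6875 ⇒ x_A = 26.25.
Then x_D = 36.625 − 0.5·26.25 = 23.5.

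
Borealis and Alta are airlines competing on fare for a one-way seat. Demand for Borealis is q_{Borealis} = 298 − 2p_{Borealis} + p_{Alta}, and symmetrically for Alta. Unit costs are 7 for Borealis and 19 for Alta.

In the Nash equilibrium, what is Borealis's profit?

Borealis's profit: π = (p_{Borealis} − 7)(298 − 2p_{Borealis} + p_{Alta}).
∂π/∂p_{Borealis} = 312 − 4p_{Borealis} + p_{Alta} = 0 ⇒ p_{Borealis} = 78 + 0.25p_{Alta}.
Similarly p_{Alta} = 84 + 0.25p_{Borealis}.
Substituting the second reaction function into the first: p_{Borealis} = 78 + 0.25(84 + 0.25p_{Borealis}), which gives 0.9375p_{Borealis} = 99 ⇒ p_{Borealis} = 105.6.
Then p_{Alta} = 84 + 0.25·105.6 = 110.4.
q_{Borealis} = 298 − 2·105.6 + 110.4 = 197.2.
Profit = (105.6 − 7)·197.2 = 19443.92.

19443.92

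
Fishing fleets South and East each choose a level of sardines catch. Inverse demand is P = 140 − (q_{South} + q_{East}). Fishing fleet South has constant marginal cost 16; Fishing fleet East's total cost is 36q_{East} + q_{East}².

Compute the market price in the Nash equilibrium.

72

Fishing fleet South's profit: π = q_{South}(140 − (q_{South} + q_{East})) − 16q_{South}.
∂π/∂q_{South} = 124 − 2q_{South} − q_{East} = 0, so q_{South} = 62 − 0.5q_{East}.
For East: ∂π/∂q_{East} = 104 − 4q_{East} − q_{South} = 0 ⇒ q_{East} = 26 − 0.25q_{South}.
Solving the two reaction functions simultaneously: (1 − (−0.5)(−0.25))q_{South} = 62 − 0.5·26, so 0.875q_{South} = 49 and q_{South} = 56.
Then q_{East} = 26 − 0.25·56 = 12.
Equilibrium price: P = 140 − 68 = 72.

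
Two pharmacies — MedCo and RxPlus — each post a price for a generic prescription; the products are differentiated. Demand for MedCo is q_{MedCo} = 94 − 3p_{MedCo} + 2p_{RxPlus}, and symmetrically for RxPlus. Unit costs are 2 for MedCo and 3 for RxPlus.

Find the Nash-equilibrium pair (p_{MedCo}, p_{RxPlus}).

MedCo's profit: π = (p_{MedCo} − 2)(94 − 3p_{MedCo} + 2p_{RxPlus}).
∂π/∂p_{MedCo} = 100 − 6p_{MedCo} + 2p_{RxPlus} = 0 ⇒ p_{MedCo} = 50/3 + (1/3)p_{RxPlus}.
Similarly p_{RxPlus} = 103/6 + (1/3)p_{MedCo}.
Solving the two reaction functions simultaneously: (1 − (1/3)(1/3))p_{MedCo} = 50/3 + (1/3)·(103/6), so (8/9)p_{MedCo} = 403/18 and p_{MedCo} = 25.1875.
Then p_{RxPlus} = 103/6 + (1/3)·25.1875 = 25.5625.

25.1875, 25.5625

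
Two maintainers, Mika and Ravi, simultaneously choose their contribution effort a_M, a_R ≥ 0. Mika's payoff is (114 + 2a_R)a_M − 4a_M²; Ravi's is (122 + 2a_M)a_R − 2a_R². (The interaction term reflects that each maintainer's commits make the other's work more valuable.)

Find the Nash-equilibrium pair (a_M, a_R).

Expanding Mika's payoff: 114a_M + 2a_Ra_M − 4a_M².
∂π/∂a_M = 114 + 2a_R − 8a_M = 0, so a_M = 14.25 + 0.25a_R.
Likewise for Ravi: a_R = 30.5 + 0.5a_M.
Substituting the second reaction function into the first: a_M = 14.25 + 0.25(30.5 + 0.5a_M), which gives 0.875a_M = 21.875 ⇒ a_M = 25.
Then a_R = 30.5 + 0.5·25 = 43.

25, 43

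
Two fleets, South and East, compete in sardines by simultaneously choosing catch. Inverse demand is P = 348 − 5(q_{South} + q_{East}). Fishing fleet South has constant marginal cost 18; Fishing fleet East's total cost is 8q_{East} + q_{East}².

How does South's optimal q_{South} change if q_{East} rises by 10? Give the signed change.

-5

Fishing fleet South's profit: π = q_{South}(348 − 5(q_{South} + q_{East})) − 18q_{South}.
∂π/∂q_{South} = 330 − 10q_{South} − 5q_{East} = 0, so q_{South} = 33 − 0.5q_{East}.
The reaction-function slope is −0.5, so a 10-unit rise in q_{East} moves q_{South} by −0.5 × 10 = −5. South's best response falls — the actions are strategic substitutes.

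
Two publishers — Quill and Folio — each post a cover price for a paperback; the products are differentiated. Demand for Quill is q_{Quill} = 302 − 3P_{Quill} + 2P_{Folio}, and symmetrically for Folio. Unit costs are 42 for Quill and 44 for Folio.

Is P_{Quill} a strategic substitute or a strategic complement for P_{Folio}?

Quill's profit: π = (P_{Quill} − 42)(302 − 3P_{Quill} + 2P_{Folio}).
∂π/∂P_{Quill} = 428 − 6P_{Quill} + 2P_{Folio} = 0 ⇒ P_{Quill} = 214/3 + (1/3)P_{Folio}.
The best-response slope dP_{Quill}/dP_{Folio} = 1/3 > 0: the reaction function is upward-sloping, so the choices are strategic complements.

strategic complements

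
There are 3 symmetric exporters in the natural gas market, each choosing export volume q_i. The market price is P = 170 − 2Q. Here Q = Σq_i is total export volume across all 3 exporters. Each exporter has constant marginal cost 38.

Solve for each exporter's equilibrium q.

16.5

A representative exporter's profit is π_i = q_i(170 − 2Q) − 38q_i, with Q = q_i + Σ_{j≠i} q_j.
First-order condition: 132 − 4q_i − 2Σ_{j≠i} q_j = 0.
Imposing symmetry (q_j = q for all j) turns Σ_{j≠i} q_j into 2q, so 132 = 8q and q = 16.5.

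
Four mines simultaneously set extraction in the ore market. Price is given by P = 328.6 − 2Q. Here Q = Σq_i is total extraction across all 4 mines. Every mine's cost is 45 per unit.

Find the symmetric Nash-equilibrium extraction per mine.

28.36

A representative mine's profit is π_i = q_i(328.6 − 2Q) − 45q_i, with Q = q_i + Σ_{j≠i} q_j.
First-order condition: 283.6 − 4q_i − 2Σ_{j≠i} q_j = 0.
With identical mines, set every q_j = q: then 283.6 − 4q − 6q = 0, i.e. q = 283.6/10 = 28.36.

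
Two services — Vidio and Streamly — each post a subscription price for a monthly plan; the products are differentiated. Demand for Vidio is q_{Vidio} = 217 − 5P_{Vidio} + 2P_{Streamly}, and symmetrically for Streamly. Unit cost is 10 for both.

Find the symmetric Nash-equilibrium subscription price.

Vidio's profit: π = (P_{Vidio} − 10)(217 − 5P_{Vidio} + 2P_{Streamly}).
∂π/∂P_{Vidio} = 267 − 10P_{Vidio} + 2P_{Streamly} = 0 ⇒ P_{Vidio} = 26.7 + 0.2P_{Streamly}.
By symmetry P_{Streamly} = P_{Vidio}; substituting into the reaction function, 0.8P_{Vidio} = 26.7 and P_{Vidio} = 33.375.

33.375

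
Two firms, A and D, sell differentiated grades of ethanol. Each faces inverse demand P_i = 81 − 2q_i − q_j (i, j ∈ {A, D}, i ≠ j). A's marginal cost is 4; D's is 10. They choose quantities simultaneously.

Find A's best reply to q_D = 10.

16.75

Firm A's profit: π = q_A(81 − 2q_A − q_D) − 4q_A.
∂π/∂q_A = 77 − 4q_A − q_D = 0 ⇒ q_A = 19.25 − 0.25q_D.
At q_D = 10: q_A = 19.25 − 0.25·10 = 16.75.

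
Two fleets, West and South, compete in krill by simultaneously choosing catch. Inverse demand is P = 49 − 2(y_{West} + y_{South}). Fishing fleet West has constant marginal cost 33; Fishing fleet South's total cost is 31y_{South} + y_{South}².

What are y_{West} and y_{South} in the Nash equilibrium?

Fishing fleet West's profit: π = y_{West}(49 − 2(y_{West} + y_{South})) − 33y_{West}.
∂π/∂y_{West} = 16 − 4y_{West} − 2y_{South} = 0, so y_{West} = 4 − 0.5y_{South}.
For South: ∂π/∂y_{South} = 18 − 6y_{South} − 2y_{West} = 0 ⇒ y_{South} = 3 − (1/3)y_{West}.
Plugging y_{South} into West's best response: y_{West} = 4 − 0.5(3 − (1/3)y_{West}) ⇒ (5/6)y_{West} = 2.5, so y_{West} = 3.
Then y_{South} = 3 − (1/3)·3 = 2.

3, 2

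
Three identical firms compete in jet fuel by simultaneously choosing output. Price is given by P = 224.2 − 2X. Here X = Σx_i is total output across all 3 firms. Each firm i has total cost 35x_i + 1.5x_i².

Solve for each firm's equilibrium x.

17.2

A representative firm's profit is π_i = x_i(224.2 − 2X) − 35x_i − 1.5x_i², with X = x_i + Σ_{j≠i} x_j.
First-order condition: 189.2 − 7x_i − 2Σ_{j≠i} x_j = 0.
With identical firms, set every x_j = x: then 189.2 − 7x − 4x = 0, i.e. x = 189.2/11 = 17.2.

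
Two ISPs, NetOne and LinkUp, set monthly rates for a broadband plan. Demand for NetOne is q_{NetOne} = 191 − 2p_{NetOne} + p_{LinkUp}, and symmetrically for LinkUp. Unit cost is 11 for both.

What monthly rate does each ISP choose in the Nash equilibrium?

71

NetOne's profit: π = (p_{NetOne} − 11)(191 − 2p_{NetOne} + p_{LinkUp}).
∂π/∂p_{NetOne} = 213 − 4p_{NetOne} + p_{LinkUp} = 0 ⇒ p_{NetOne} = 53.25 + 0.25p_{LinkUp}.
By symmetry p_{LinkUp} = p_{NetOne}; substituting into the reaction function, 0.75p_{NetOne} = 53.25 and p_{NetOne} = 71.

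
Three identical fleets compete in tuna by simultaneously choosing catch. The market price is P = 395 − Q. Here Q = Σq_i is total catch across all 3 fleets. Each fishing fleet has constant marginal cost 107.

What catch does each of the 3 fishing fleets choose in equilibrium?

72

A representative fishing fleet's profit is π_i = q_i(395 − Q) − 107q_i, with Q = q_i + Σ_{j≠i} q_j.
First-order condition: 288 − 2q_i − Σ_{j≠i} q_j = 0.
Imposing symmetry (q_j = q for all j) turns Σ_{j≠i} q_j into 2q, so 288 = 4q and q = 72.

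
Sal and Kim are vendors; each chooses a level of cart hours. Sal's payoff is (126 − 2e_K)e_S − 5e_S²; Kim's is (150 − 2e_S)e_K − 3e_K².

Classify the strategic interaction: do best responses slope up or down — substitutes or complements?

Expanding Sal's payoff: 126e_S − 2e_Ke_S − 5e_S².
∂π/∂e_S = 126 − 2e_K − 10e_S = 0, so e_S = 12.6 − 0.2e_K.
The best-response slope de_S/de_K = −0.2 < 0: the reaction function is downward-sloping, so the choices are strategic substitutes.

strategic substitutes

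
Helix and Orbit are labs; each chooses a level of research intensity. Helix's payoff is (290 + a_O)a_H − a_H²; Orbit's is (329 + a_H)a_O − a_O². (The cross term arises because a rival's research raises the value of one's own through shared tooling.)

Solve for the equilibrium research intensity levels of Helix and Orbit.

Expanding Helix's payoff: 290a_H + a_Oa_H − a_H².
∂π/∂a_H = 290 + a_O − 2a_H = 0, so a_H = 145 + 0.5a_O.
Likewise for Orbit: a_O = 164.5 + 0.5a_H.
Solving the two reaction functions simultaneously: (1 − (0.5)(0.5))a_H = 145 + 0.5·164.5, so 0.75a_H = 227.25 and a_H = 303.
Then a_O = 164.5 + 0.5·303 = 316.

303, 316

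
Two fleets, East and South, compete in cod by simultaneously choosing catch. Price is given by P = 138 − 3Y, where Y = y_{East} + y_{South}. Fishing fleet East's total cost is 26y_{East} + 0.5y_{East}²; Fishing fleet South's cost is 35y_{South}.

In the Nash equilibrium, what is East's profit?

423.5

Fishing fleet East's profit: π = y_{East}(138 − 3(y_{East} + y_{South})) − 26y_{East} − 0.5y_{East}².
∂π/∂y_{East} = 112 − 7y_{East} − 3y_{South} = 0, so y_{East} = 16 − (3/7)y_{South}.
For South: ∂π/∂y_{South} = 103 − 6y_{South} − 3y_{East} = 0 ⇒ y_{South} = 103/6 − 0.5y_{East}.
Substituting the second reaction function into the first: y_{East} = 16 − (3/7)(103/6 − 0.5y_{East}), which gives (11/14)y_{East} = 121/14 ⇒ y_{East} = 11.
Then y_{South} = 103/6 − 0.5·11 = 35/3.
Price P = 138 − 3·(68/3) = 70.
East's profit: (70 − 26)·11 − 0.5(11)² = 423.5.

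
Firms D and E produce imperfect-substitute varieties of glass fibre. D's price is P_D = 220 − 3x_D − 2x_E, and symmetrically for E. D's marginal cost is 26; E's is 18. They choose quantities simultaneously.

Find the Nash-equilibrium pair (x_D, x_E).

23.75, 25.75

Firm D's profit: π = x_D(220 − 3x_D − 2x_E) − 26x_D.
∂π/∂x_D = 194 − 6x_D − 2x_E = 0 ⇒ x_D = 97/3 − (1/3)x_E.
Similarly x_E = 101/3 − (1/3)x_D.
Solving the two reaction functions simultaneously: (1 − (−1/3)(−1/3))x_D = 97/3 − (1/3)·(101/3), so (8/9)x_D = 190/9 and x_D = 23.75.
Then x_E = 101/3 − (1/3)·23.75 = 25.75.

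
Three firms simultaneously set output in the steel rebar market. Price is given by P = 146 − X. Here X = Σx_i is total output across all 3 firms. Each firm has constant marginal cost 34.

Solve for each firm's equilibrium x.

A representative firm's profit is π_i = x_i(146 − X) − 34x_i, with X = x_i + Σ_{j≠i} x_j.
First-order condition: 112 − 2x_i − Σ_{j≠i} x_j = 0.
Imposing symmetry (x_j = x for all j) turns Σ_{j≠i} x_j into 2x, so 112 = 4x and x = 28.

28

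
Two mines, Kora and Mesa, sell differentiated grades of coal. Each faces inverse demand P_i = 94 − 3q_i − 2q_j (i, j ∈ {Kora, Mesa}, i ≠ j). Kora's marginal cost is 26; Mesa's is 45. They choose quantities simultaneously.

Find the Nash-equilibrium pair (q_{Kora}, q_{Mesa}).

9.6875, 4.9375

Mine Kora's profit: π = q_{Kora}(94 − 3q_{Kora} − 2q_{Mesa}) − 26q_{Kora}.
∂π/∂q_{Kora} = 68 − 6q_{Kora} − 2q_{Mesa} = 0 ⇒ q_{Kora} = 34/3 − (1/3)q_{Mesa}.
Similarly q_{Mesa} = 49/6 − (1/3)q_{Kora}.
Plugging q_{Mesa} into Kora's best response: q_{Kora} = 34/3 − (1/3)(49/6 − (1/3)q_{Kora}) ⇒ (8/9)q_{Kora} = 155/18, so q_{Kora} = 9.6875.
Then q_{Mesa} = 49/6 − (1/3)·9.6875 = 4.9375.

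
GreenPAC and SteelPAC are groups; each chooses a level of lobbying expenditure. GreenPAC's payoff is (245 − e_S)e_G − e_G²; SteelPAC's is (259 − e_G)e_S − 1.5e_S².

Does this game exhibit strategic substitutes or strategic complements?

strategic substitutes

Expanding GreenPAC's payoff: 245e_G − e_Se_G − e_G².
∂π/∂e_G = 245 − e_S − 2e_G = 0, so e_G = 122.5 − 0.5e_S.
The best-response slope de_G/de_S = −0.5 < 0: the reaction function is downward-sloping, so the choices are strategic substitutes.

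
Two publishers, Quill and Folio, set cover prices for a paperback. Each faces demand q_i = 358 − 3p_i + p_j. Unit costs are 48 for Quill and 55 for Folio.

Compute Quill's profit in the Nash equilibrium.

Quill's profit: π = (p_{Quill} − 48)(358 − 3p_{Quill} + p_{Folio}).
∂π/∂p_{Quill} = 502 − 6p_{Quill} + p_{Folio} = 0 ⇒ p_{Quill} = 251/3 + (1/6)p_{Folio}.
Similarly p_{Folio} = 523/6 + (1/6)p_{Quill}.
Solving the two reaction functions simultaneously: (1 − (1/6)(1/6))p_{Quill} = 251/3 + (1/6)·(523/6), so (35/36)p_{Quill} = 3535/36 and p_{Quill} = 101.
Then p_{Folio} = 523/6 + (1/6)·101 = 104.
q_{Quill} = 358 − 3·101 + 104 = 159.
Profit = (101 − 48)·159 = 8427.

8427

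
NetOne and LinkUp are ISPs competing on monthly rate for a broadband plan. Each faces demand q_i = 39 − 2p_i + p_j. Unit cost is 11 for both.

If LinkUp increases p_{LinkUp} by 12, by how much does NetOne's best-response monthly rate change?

3

NetOne's profit: π = (p_{NetOne} − 11)(39 − 2p_{NetOne} + p_{LinkUp}).
∂π/∂p_{NetOne} = 61 − 4p_{NetOne} + p_{LinkUp} = 0 ⇒ p_{NetOne} = 15.25 + 0.25p_{LinkUp}.
The reaction-function slope is 0.25, so a 12-unit rise in p_{LinkUp} moves p_{NetOne} by 0.25 × 12 = 3. NetOne's best response rises — the actions are strategic complements.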